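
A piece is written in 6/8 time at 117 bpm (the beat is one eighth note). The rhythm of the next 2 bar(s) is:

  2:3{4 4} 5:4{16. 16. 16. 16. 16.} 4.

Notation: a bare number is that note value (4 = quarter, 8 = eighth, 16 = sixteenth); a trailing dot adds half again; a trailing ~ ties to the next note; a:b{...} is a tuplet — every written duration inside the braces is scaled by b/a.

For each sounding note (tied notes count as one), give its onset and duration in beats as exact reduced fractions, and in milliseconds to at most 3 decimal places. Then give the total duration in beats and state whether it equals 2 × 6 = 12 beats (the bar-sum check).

1) 0.0ms=0b +1538.462ms=3b
2) 1538.462ms=3b +1538.462ms=3b
3) 3076.923ms=6b +307.692ms=3/5b
4) 3384.615ms=33/5b +307.692ms=3/5b
5) 3692.308ms=36/5b +307.692ms=3/5b
6) 4000.0ms=39/5b +307.692ms=3/5b
7) 4307.692ms=42/5b +307.692ms=3/5b
8) 4615.385ms=9b +1538.462ms=3b
Σ=12b of 12 (117bpm 6/8) — PASS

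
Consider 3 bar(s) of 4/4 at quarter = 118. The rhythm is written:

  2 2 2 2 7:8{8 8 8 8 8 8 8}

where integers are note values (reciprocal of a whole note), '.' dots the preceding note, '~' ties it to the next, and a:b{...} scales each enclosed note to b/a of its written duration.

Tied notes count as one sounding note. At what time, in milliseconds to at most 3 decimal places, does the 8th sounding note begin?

1. 0.0ms @ 0 + 1016.949ms (2)
2. 1016.949ms @ 2 + 1016.949ms (2)
3. 2033.898ms @ 4 + 1016.949ms (2)
4. 3050.847ms @ 6 + 1016.949ms (2)
5. 4067.797ms @ 8 + 290.557ms (4/7)
6. 4358.354ms @ 60/7 + 290.557ms (4/7)
7. 4648.91ms @ 64/7 + 290.557ms (4/7)
8. 4939.467ms @ 68/7 + 290.557ms (4/7)
9. 5230.024ms @ 72/7 + 290.557ms (4/7)
10. 5520.581ms @ 76/7 + 290.557ms (4/7)
11. 5811.138ms @ 80/7 + 290.557ms (4/7)

note 8 onset = 68/7b = 4939.467ms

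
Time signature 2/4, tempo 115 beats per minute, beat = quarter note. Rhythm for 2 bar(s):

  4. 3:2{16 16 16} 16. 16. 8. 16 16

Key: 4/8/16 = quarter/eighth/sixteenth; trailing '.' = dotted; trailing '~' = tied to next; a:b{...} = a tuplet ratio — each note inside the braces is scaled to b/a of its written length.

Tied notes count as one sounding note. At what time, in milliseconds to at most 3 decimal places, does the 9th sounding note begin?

1. 0.0ms @ 0 + 782.609ms (3/2)
2. 782.609ms @ 3/2 + 86.957ms (1/6)
3. 869.565ms @ 5/3 + 86.957ms (1/6)
4. 956.522ms @ 11/6 + 86.957ms (1/6)
5. 1043.478ms @ 2 + 195.652ms (3/8)
6. 1239.13ms @ 19/8 + 195.652ms (3/8)
7. 1434.783ms @ 11/4 + 391.304ms (3/4)
8. 1826.087ms @ 7/2 + 130.435ms (1/4)
9. 1956.522ms @ 15/4 + 130.435ms (1/4)

note 9 onset = 15/4b = 1956.522ms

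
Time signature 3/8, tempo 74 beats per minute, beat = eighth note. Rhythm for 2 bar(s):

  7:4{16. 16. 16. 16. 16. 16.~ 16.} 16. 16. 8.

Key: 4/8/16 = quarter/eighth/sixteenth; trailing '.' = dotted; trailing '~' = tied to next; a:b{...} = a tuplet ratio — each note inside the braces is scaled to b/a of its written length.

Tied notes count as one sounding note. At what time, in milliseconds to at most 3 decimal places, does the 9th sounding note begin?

note 9 onset = 9/2b = 3648.649ms

1. 0.0ms @ 0 + 347.49ms (3/7)
2. 347.49ms @ 3/7 + 347.49ms (3/7)
3. 694.981ms @ 6/7 + 347.49ms (3/7)
4. 1042.471ms @ 9/7 + 347.49ms (3/7)
5. 1389.961ms @ 12/7 + 347.49ms (3/7)
6. 1737.452ms @ 15/7 + 694.981ms (6/7)
7. 2432.432ms @ 3 + 608.108ms (3/4)
8. 3040.541ms @ 15/4 + 608.108ms (3/4)
9. 3648.649ms @ 9/2 + 1216.216ms (3/2)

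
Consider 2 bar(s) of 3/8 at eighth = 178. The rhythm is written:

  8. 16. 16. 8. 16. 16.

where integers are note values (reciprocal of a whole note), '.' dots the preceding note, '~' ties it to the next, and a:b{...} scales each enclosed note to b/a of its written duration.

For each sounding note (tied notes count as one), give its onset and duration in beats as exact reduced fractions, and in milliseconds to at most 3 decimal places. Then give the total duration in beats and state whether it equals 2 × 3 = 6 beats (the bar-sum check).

1) 0.0ms=0b +505.618ms=3/2b
2) 505.618ms=3/2b +252.809ms=3/4b
3) 758.427ms=9/4b +252.809ms=3/4b
4) 1011.236ms=3b +505.618ms=3/2b
5) 1516.854ms=9/2b +252.809ms=3/4b
6) 1769.663ms=21/4b +252.809ms=3/4b
Σ=6b of 6 (178bpm 3/8) — PASS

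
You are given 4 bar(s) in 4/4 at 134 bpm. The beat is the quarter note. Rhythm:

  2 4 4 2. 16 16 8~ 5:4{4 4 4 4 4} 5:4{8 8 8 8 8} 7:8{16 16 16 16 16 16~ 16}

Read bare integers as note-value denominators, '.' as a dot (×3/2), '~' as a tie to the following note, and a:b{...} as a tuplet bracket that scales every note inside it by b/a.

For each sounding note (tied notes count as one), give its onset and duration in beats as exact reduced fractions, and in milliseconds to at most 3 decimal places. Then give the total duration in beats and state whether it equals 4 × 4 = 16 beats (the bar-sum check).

1) 0.0ms=0b +895.522ms=2b
2) 895.522ms=2b +447.761ms=1b
3) 1343.284ms=3b +447.761ms=1b
4) 1791.045ms=4b +1343.284ms=3b
5) 3134.328ms=7b +111.94ms=1/4b
6) 3246.269ms=29/4b +111.94ms=1/4b
7) 3358.209ms=15/2b +582.09ms=13/10b
8) 3940.299ms=44/5b +358.209ms=4/5b
9) 4298.507ms=48/5b +358.209ms=4/5b
10) 4656.716ms=52/5b +358.209ms=4/5b
11) 5014.925ms=56/5b +358.209ms=4/5b
12) 5373.134ms=12b +179.104ms=2/5b
13) 5552.239ms=62/5b +179.104ms=2/5b
14) 5731.343ms=64/5b +179.104ms=2/5b
15) 5910.448ms=66/5b +179.104ms=2/5b
16) 6089.552ms=68/5b +179.104ms=2/5b
17) 6268.657ms=14b +127.932ms=2/7b
18) 6396.588ms=100/7b +127.932ms=2/7b
19) 6524.52ms=102/7b +127.932ms=2/7b
20) 6652.452ms=104/7b +127.932ms=2/7b
21) 6780.384ms=106/7b +127.932ms=2/7b
22) 6908.316ms=108/7b +255.864ms=4/7b
Σ=16b of 16 (134bpm 4/4) — PASS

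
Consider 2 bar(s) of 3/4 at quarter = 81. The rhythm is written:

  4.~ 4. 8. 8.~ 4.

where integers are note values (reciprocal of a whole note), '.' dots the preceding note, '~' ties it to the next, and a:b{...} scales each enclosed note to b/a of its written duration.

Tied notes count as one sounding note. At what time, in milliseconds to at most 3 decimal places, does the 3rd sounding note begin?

1. 0.0ms @ 0 + 2222.222ms (3)
2. 2222.222ms @ 3 + 555.556ms (3/4)
3. 2777.778ms @ 15/4 + 1666.667ms (9/4)

note 3 onset = 15/4b = 2777.778ms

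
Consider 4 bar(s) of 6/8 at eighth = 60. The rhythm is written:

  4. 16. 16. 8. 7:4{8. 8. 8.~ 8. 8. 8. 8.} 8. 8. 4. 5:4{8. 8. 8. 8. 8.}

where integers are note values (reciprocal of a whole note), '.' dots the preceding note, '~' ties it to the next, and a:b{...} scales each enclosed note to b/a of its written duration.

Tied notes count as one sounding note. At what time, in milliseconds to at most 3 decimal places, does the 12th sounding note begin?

1. 0.0ms @ 0 + 3000.0ms (3)
2. 3000.0ms @ 3 + 750.0ms (3/4)
3. 3750.0ms @ 15/4 + 750.0ms (3/4)
4. 4500.0ms @ 9/2 + 1500.0ms (3/2)
5. 6000.0ms @ 6 + 857.143ms (6/7)
6. 6857.143ms @ 48/7 + 857.143ms (6/7)
7. 7714.286ms @ 54/7 + 1714.286ms (12/7)
8. 9428.571ms @ 66/7 + 857.143ms (6/7)
9. 10285.714ms @ 72/7 + 857.143ms (6/7)
10. 11142.857ms @ 78/7 + 857.143ms (6/7)
11. 12000.0ms @ 12 + 1500.0ms (3/2)
12. 13500.0ms @ 27/2 + 1500.0ms (3/2)
13. 15000.0ms @ 15 + 3000.0ms (3)
14. 18000.0ms @ 18 + 1200.0ms (6/5)
15. 19200.0ms @ 96/5 + 1200.0ms (6/5)
16. 20400.0ms @ 102/5 + 1200.0ms (6/5)
17. 21600.0ms @ 108/5 + 1200.0ms (6/5)
18. 22800.0ms @ 114/5 + 1200.0ms (6/5)

note 12 onset = 27/2b = 13500.0ms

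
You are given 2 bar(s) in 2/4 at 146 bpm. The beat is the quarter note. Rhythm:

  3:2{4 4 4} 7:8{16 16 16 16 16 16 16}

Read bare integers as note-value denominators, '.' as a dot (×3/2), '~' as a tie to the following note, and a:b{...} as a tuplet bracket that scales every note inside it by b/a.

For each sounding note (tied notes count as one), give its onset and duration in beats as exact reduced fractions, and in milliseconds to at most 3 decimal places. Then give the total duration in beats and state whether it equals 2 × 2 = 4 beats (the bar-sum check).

1) 0.0ms=0b +273.973ms=2/3b
2) 273.973ms=2/3b +273.973ms=2/3b
3) 547.945ms=4/3b +273.973ms=2/3b
4) 821.918ms=2b +117.417ms=2/7b
5) 939.335ms=16/7b +117.417ms=2/7b
6) 1056.751ms=18/7b +117.417ms=2/7b
7) 1174.168ms=20/7b +117.417ms=2/7b
8) 1291.585ms=22/7b +117.417ms=2/7b
9) 1409.002ms=24/7b +117.417ms=2/7b
10) 1526.419ms=26/7b +117.417ms=2/7b
Σ=4b of 4 (146bpm 2/4) — PASS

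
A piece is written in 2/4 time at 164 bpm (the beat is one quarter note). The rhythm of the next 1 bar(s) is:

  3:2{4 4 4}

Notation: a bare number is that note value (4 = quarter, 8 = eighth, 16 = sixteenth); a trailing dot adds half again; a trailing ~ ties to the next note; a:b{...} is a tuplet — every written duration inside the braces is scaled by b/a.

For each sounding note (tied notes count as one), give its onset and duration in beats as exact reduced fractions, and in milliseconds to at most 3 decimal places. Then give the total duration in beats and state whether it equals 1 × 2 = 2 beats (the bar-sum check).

1) 0.0ms=0b +243.902ms=2/3b
2) 243.902ms=2/3b +243.902ms=2/3b
3) 487.805ms=4/3b +243.902ms=2/3b
Σ=2b of 2 (164bpm 2/4) — PASS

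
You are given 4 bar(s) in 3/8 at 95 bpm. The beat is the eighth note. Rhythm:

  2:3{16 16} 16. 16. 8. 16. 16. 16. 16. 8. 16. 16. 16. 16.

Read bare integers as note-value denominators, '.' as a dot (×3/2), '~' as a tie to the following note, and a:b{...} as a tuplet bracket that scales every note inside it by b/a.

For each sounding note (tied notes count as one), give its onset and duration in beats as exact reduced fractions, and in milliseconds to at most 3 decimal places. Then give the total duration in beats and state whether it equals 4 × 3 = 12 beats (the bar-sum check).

1) 0.0ms=0b +473.684ms=3/4b
2) 473.684ms=3/4b +473.684ms=3/4b
3) 947.368ms=3/2b +473.684ms=3/4b
4) 1421.053ms=9/4b +473.684ms=3/4b
5) 1894.737ms=3b +947.368ms=3/2b
6) 2842.105ms=9/2b +473.684ms=3/4b
7) 3315.789ms=21/4b +473.684ms=3/4b
8) 3789.474ms=6b +473.684ms=3/4b
9) 4263.158ms=27/4b +473.684ms=3/4b
10) 4736.842ms=15/2b +947.368ms=3/2b
11) 5684.211ms=9b +473.684ms=3/4b
12) 6157.895ms=39/4b +473.684ms=3/4b
13) 6631.579ms=21/2b +473.684ms=3/4b
14) 7105.263ms=45/4b +473.684ms=3/4b
Σ=12b of 12 (95bpm 3/8) — PASS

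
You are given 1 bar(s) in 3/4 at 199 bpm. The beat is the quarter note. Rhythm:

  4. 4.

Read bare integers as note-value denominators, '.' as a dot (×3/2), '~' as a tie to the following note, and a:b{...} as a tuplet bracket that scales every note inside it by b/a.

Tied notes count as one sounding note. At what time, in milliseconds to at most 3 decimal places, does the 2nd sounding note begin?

1. 0.0ms @ 0 + 452.261ms (3/2)
2. 452.261ms @ 3/2 + 452.261ms (3/2)

note 2 onset = 3/2b = 452.261ms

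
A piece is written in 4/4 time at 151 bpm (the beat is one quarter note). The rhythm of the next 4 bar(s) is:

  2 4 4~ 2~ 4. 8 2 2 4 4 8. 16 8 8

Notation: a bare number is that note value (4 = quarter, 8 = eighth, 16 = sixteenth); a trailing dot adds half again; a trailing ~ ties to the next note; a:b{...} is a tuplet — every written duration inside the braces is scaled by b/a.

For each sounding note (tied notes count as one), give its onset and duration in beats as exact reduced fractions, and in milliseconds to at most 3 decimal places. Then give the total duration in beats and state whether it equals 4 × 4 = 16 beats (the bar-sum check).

1) 0.0ms=0b +794.702ms=2b
2) 794.702ms=2b +397.351ms=1b
3) 1192.053ms=3b +1788.079ms=9/2b
4) 2980.132ms=15/2b +198.675ms=1/2b
5) 3178.808ms=8b +794.702ms=2b
6) 3973.51ms=10b +794.702ms=2b
7) 4768.212ms=12b +397.351ms=1b
8) 5165.563ms=13b +397.351ms=1b
9) 5562.914ms=14b +298.013ms=3/4b
10) 5860.927ms=59/4b +99.338ms=1/4b
11) 5960.265ms=15b +198.675ms=1/2b
12) 6158.94ms=31/2b +198.675ms=1/2b
Σ=16b of 16 (151bpm 4/4) — PASS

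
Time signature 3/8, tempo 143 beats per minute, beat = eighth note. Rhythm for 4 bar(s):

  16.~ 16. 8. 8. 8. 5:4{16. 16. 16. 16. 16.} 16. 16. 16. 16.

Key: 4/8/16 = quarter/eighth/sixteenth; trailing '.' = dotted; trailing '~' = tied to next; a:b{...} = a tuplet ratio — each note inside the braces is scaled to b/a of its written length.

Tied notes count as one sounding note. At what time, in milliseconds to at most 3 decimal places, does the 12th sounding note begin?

1. 0.0ms @ 0 + 629.371ms (3/2)
2. 629.371ms @ 3/2 + 629.371ms (3/2)
3. 1258.741ms @ 3 + 629.371ms (3/2)
4. 1888.112ms @ 9/2 + 629.371ms (3/2)
5. 2517.483ms @ 6 + 251.748ms (3/5)
6. 2769.231ms @ 33/5 + 251.748ms (3/5)
7. 3020.979ms @ 36/5 + 251.748ms (3/5)
8. 3272.727ms @ 39/5 + 251.748ms (3/5)
9. 3524.476ms @ 42/5 + 251.748ms (3/5)
10. 3776.224ms @ 9 + 314.685ms (3/4)
11. 4090.909ms @ 39/4 + 314.685ms (3/4)
12. 4405.594ms @ 21/2 + 314.685ms (3/4)
13. 4720.28ms @ 45/4 + 314.685ms (3/4)

note 12 onset = 21/2b = 4405.594ms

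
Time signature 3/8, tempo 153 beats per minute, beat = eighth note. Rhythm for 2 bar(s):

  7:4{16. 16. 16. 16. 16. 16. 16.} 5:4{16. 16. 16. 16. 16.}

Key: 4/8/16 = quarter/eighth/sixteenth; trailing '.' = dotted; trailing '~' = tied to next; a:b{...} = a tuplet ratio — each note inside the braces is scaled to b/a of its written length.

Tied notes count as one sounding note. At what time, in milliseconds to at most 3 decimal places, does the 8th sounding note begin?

note 8 onset = 3b = 1176.471ms

1. 0.0ms @ 0 + 168.067ms (3/7)
2. 168.067ms @ 3/7 + 168.067ms (3/7)
3. 336.134ms @ 6/7 + 168.067ms (3/7)
4. 504.202ms @ 9/7 + 168.067ms (3/7)
5. 672.269ms @ 12/7 + 168.067ms (3/7)
6. 840.336ms @ 15/7 + 168.067ms (3/7)
7. 1008.403ms @ 18/7 + 168.067ms (3/7)
8. 1176.471ms @ 3 + 235.294ms (3/5)
9. 1411.765ms @ 18/5 + 235.294ms (3/5)
10. 1647.059ms @ 21/5 + 235.294ms (3/5)
11. 1882.353ms @ 24/5 + 235.294ms (3/5)
12. 2117.647ms @ 27/5 + 235.294ms (3/5)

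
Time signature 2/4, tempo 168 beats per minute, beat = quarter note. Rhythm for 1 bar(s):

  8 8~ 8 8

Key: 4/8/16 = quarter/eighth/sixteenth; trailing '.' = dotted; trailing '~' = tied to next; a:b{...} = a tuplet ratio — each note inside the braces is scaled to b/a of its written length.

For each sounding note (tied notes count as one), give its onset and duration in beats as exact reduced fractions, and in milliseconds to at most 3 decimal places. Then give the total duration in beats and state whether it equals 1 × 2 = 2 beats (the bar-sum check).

1) 0.0ms=0b +178.571ms=1/2b
2) 178.571ms=1/2b +357.143ms=1b
3) 535.714ms=3/2b +178.571ms=1/2b
Σ=2b of 2 (168bpm 2/4) — PASS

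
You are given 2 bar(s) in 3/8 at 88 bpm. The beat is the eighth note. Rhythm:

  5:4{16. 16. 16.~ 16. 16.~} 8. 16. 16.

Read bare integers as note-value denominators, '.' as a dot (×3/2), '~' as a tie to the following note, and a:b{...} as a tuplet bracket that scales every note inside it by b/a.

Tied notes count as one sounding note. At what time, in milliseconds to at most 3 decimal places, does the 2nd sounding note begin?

1. 0.0ms @ 0 + 409.091ms (3/5)
2. 409.091ms @ 3/5 + 409.091ms (3/5)
3. 818.182ms @ 6/5 + 818.182ms (6/5)
4. 1636.364ms @ 12/5 + 1431.818ms (21/10)
5. 3068.182ms @ 9/2 + 511.364ms (3/4)
6. 3579.545ms @ 21/4 + 511.364ms (3/4)

note 2 onset = 3/5b = 409.091ms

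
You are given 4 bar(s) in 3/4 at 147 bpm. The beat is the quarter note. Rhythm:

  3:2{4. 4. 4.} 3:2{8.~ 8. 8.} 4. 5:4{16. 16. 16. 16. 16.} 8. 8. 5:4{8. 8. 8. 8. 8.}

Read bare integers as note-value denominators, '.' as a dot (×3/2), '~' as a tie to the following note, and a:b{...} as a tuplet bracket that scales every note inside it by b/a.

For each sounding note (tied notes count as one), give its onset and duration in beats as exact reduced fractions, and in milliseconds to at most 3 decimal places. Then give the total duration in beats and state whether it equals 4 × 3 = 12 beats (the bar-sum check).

1) 0.0ms=0b +408.163ms=1b
2) 408.163ms=1b +408.163ms=1b
3) 816.327ms=2b +408.163ms=1b
4) 1224.49ms=3b +408.163ms=1b
5) 1632.653ms=4b +204.082ms=1/2b
6) 1836.735ms=9/2b +612.245ms=3/2b
7) 2448.98ms=6b +122.449ms=3/10b
8) 2571.429ms=63/10b +122.449ms=3/10b
9) 2693.878ms=33/5b +122.449ms=3/10b
10) 2816.327ms=69/10b +122.449ms=3/10b
11) 2938.776ms=36/5b +122.449ms=3/10b
12) 3061.224ms=15/2b +306.122ms=3/4b
13) 3367.347ms=33/4b +306.122ms=3/4b
14) 3673.469ms=9b +244.898ms=3/5b
15) 3918.367ms=48/5b +244.898ms=3/5b
16) 4163.265ms=51/5b +244.898ms=3/5b
17) 4408.163ms=54/5b +244.898ms=3/5b
18) 4653.061ms=57/5b +244.898ms=3/5b
Σ=12b of 12 (147bpm 3/4) — PASS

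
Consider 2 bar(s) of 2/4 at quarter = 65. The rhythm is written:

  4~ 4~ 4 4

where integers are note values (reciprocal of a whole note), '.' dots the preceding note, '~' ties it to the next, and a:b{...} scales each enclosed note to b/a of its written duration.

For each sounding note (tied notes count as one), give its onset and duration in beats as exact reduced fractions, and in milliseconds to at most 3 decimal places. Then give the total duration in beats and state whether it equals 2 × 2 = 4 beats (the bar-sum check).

1) 0.0ms=0b +2769.231ms=3b
2) 2769.231ms=3b +923.077ms=1b
Σ=4b of 4 (65bpm 2/4) — PASS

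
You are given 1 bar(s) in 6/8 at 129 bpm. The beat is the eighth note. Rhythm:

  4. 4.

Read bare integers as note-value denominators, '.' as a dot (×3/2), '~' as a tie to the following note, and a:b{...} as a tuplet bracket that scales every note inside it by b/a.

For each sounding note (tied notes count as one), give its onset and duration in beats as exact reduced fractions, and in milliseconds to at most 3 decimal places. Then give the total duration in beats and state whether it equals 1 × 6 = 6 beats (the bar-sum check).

1) 0.0ms=0b +1395.349ms=3b
2) 1395.349ms=3b +1395.349ms=3b
Σ=6b of 6 (129bpm 6/8) — PASS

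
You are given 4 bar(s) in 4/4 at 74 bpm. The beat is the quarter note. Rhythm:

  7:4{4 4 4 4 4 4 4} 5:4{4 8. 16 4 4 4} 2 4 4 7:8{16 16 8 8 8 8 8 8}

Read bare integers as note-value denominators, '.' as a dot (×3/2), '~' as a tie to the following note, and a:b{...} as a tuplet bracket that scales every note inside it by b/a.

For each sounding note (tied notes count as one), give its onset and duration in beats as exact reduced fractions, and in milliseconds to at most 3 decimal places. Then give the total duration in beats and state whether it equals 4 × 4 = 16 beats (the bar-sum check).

1) 0.0ms=0b +463.32ms=4/7b
2) 463.32ms=4/7b +463.32ms=4/7b
3) 926.641ms=8/7b +463.32ms=4/7b
4) 1389.961ms=12/7b +463.32ms=4/7b
5) 1853.282ms=16/7b +463.32ms=4/7b
6) 2316.602ms=20/7b +463.32ms=4/7b
7) 2779.923ms=24/7b +463.32ms=4/7b
8) 3243.243ms=4b +648.649ms=4/5b
9) 3891.892ms=24/5b +486.486ms=3/5b
10) 4378.378ms=27/5b +162.162ms=1/5b
11) 4540.541ms=28/5b +648.649ms=4/5b
12) 5189.189ms=32/5b +648.649ms=4/5b
13) 5837.838ms=36/5b +648.649ms=4/5b
14) 6486.486ms=8b +1621.622ms=2b
15) 8108.108ms=10b +810.811ms=1b
16) 8918.919ms=11b +810.811ms=1b
17) 9729.73ms=12b +231.66ms=2/7b
18) 9961.39ms=86/7b +231.66ms=2/7b
19) 10193.05ms=88/7b +463.32ms=4/7b
20) 10656.371ms=92/7b +463.32ms=4/7b
21) 11119.691ms=96/7b +463.32ms=4/7b
22) 11583.012ms=100/7b +463.32ms=4/7b
23) 12046.332ms=104/7b +463.32ms=4/7b
24) 12509.653ms=108/7b +463.32ms=4/7b
Σ=16b of 16 (74bpm 4/4) — PASS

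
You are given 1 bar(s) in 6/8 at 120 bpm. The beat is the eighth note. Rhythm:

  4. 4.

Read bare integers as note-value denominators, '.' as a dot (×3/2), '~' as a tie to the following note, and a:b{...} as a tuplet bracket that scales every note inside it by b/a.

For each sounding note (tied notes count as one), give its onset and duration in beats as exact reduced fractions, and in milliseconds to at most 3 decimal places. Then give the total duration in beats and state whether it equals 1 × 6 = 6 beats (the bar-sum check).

1) 0.0ms=0b +1500.0ms=3b
2) 1500.0ms=3b +1500.0ms=3b
Σ=6b of 6 (120bpm 6/8) — PASS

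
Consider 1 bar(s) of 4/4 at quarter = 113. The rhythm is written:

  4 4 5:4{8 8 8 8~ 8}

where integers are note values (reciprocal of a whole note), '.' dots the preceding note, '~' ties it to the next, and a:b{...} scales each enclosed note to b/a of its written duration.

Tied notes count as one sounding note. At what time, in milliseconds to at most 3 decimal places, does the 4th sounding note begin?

note 4 onset = 12/5b = 1274.336ms

1. 0.0ms @ 0 + 530.973ms (1)
2. 530.973ms @ 1 + 530.973ms (1)
3. 1061.947ms @ 2 + 212.389ms (2/5)
4. 1274.336ms @ 12/5 + 212.389ms (2/5)
5. 1486.726ms @ 14/5 + 212.389ms (2/5)
6. 1699.115ms @ 16/5 + 424.779ms (4/5)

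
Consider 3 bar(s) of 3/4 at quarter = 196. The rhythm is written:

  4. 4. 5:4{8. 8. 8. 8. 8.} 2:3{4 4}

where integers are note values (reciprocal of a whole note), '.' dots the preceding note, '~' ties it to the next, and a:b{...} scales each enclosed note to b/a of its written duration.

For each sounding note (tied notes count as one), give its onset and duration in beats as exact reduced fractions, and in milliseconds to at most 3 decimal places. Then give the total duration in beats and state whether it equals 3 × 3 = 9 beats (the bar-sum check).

1) 0.0ms=0b +459.184ms=3/2b
2) 459.184ms=3/2b +459.184ms=3/2b
3) 918.367ms=3b +183.673ms=3/5b
4) 1102.041ms=18/5b +183.673ms=3/5b
5) 1285.714ms=21/5b +183.673ms=3/5b
6) 1469.388ms=24/5b +183.673ms=3/5b
7) 1653.061ms=27/5b +183.673ms=3/5b
8) 1836.735ms=6b +459.184ms=3/2b
9) 2295.918ms=15/2b +459.184ms=3/2b
Σ=9b of 9 (196bpm 3/4) — PASS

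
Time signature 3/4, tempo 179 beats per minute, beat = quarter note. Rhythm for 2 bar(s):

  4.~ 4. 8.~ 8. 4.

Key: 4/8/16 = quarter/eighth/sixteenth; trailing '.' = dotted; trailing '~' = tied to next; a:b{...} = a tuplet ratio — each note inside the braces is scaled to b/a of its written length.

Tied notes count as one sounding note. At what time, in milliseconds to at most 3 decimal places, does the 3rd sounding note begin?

note 3 onset = 9/2b = 1508.38ms

1. 0.0ms @ 0 + 1005.587ms (3)
2. 1005.587ms @ 3 + 502.793ms (3/2)
3. 1508.38ms @ 9/2 + 502.793ms (3/2)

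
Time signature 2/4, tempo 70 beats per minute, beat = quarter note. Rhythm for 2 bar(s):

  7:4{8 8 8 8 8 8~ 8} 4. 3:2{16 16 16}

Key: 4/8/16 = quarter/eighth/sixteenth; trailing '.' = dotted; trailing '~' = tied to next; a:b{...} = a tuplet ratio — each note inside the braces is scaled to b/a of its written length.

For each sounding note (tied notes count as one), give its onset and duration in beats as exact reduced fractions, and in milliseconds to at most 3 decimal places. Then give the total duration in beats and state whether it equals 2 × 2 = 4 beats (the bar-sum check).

1) 0.0ms=0b +244.898ms=2/7b
2) 244.898ms=2/7b +244.898ms=2/7b
3) 489.796ms=4/7b +244.898ms=2/7b
4) 734.694ms=6/7b +244.898ms=2/7b
5) 979.592ms=8/7b +244.898ms=2/7b
6) 1224.49ms=10/7b +489.796ms=4/7b
7) 1714.286ms=2b +1285.714ms=3/2b
8) 3000.0ms=7/2b +142.857ms=1/6b
9) 3142.857ms=11/3b +142.857ms=1/6b
10) 3285.714ms=23/6b +142.857ms=1/6b
Σ=4b of 4 (70bpm 2/4) — PASS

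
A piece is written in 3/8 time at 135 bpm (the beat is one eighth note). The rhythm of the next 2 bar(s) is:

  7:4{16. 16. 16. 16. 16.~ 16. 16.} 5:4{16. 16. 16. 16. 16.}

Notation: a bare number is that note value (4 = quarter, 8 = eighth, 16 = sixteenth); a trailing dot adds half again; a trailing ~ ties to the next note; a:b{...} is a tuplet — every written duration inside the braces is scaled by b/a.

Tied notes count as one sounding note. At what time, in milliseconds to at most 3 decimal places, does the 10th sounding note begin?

note 10 onset = 24/5b = 2133.333ms

1. 0.0ms @ 0 + 190.476ms (3/7)
2. 190.476ms @ 3/7 + 190.476ms (3/7)
3. 380.952ms @ 6/7 + 190.476ms (3/7)
4. 571.429ms @ 9/7 + 190.476ms (3/7)
5. 761.905ms @ 12/7 + 380.952ms (6/7)
6. 1142.857ms @ 18/7 + 190.476ms (3/7)
7. 1333.333ms @ 3 + 266.667ms (3/5)
8. 1600.0ms @ 18/5 + 266.667ms (3/5)
9. 1866.667ms @ 21/5 + 266.667ms (3/5)
10. 2133.333ms @ 24/5 + 266.667ms (3/5)
11. 2400.0ms @ 27/5 + 266.667ms (3/5)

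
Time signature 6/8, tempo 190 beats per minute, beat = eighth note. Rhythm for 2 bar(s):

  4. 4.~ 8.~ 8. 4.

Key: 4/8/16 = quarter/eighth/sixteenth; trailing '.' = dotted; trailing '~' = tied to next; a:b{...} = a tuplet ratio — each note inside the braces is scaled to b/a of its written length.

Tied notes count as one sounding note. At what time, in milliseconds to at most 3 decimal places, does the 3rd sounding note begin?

note 3 onset = 9b = 2842.105ms

1. 0.0ms @ 0 + 947.368ms (3)
2. 947.368ms @ 3 + 1894.737ms (6)
3. 2842.105ms @ 9 + 947.368ms (3)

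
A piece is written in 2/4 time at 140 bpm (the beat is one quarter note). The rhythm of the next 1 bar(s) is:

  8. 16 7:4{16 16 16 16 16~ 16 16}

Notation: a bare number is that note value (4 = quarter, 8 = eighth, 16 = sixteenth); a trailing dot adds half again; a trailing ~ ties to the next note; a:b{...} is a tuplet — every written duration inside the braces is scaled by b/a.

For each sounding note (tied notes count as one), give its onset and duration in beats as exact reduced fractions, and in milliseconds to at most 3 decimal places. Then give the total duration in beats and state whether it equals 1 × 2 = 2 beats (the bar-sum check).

1) 0.0ms=0b +321.429ms=3/4b
2) 321.429ms=3/4b +107.143ms=1/4b
3) 428.571ms=1b +61.224ms=1/7b
4) 489.796ms=8/7b +61.224ms=1/7b
5) 551.02ms=9/7b +61.224ms=1/7b
6) 612.245ms=10/7b +61.224ms=1/7b
7) 673.469ms=11/7b +122.449ms=2/7b
8) 795.918ms=13/7b +61.224ms=1/7b
Σ=2b of 2 (140bpm 2/4) — PASS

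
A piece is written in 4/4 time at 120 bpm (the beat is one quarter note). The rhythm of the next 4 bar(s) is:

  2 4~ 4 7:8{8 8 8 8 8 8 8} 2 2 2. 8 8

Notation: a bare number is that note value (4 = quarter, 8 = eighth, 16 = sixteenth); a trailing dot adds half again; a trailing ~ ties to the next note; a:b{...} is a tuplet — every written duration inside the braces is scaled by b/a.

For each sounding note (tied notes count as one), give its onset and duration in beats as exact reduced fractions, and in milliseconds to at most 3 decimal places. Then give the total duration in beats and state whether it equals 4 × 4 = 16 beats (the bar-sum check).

1) 0.0ms=0b +1000.0ms=2b
2) 1000.0ms=2b +1000.0ms=2b
3) 2000.0ms=4b +285.714ms=4/7b
4) 2285.714ms=32/7b +285.714ms=4/7b
5) 2571.429ms=36/7b +285.714ms=4/7b
6) 2857.143ms=40/7b +285.714ms=4/7b
7) 3142.857ms=44/7b +285.714ms=4/7b
8) 3428.571ms=48/7b +285.714ms=4/7b
9) 3714.286ms=52/7b +285.714ms=4/7b
10) 4000.0ms=8b +1000.0ms=2b
11) 5000.0ms=10b +1000.0ms=2b
12) 6000.0ms=12b +1500.0ms=3b
13) 7500.0ms=15b +250.0ms=1/2b
14) 7750.0ms=31/2b +250.0ms=1/2b
Σ=16b of 16 (120bpm 4/4) — PASS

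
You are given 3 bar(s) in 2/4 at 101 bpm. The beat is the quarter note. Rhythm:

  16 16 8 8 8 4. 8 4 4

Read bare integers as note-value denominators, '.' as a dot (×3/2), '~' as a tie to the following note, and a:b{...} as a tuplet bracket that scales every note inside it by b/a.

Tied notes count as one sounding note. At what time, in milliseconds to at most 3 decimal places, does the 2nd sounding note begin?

note 2 onset = 1/4b = 148.515ms

1. 0.0ms @ 0 + 148.515ms (1/4)
2. 148.515ms @ 1/4 + 148.515ms (1/4)
3. 297.03ms @ 1/2 + 297.03ms (1/2)
4. 594.059ms @ 1 + 297.03ms (1/2)
5. 891.089ms @ 3/2 + 297.03ms (1/2)
6. 1188.119ms @ 2 + 891.089ms (3/2)
7. 2079.208ms @ 7/2 + 297.03ms (1/2)
8. 2376.238ms @ 4 + 594.059ms (1)
9. 2970.297ms @ 5 + 594.059ms (1)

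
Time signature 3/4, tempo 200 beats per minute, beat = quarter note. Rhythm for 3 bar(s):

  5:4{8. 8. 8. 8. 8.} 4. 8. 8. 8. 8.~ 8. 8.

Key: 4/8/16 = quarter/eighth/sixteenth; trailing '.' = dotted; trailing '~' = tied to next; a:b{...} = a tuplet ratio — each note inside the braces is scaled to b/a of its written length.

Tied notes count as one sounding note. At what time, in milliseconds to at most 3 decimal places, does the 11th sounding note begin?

1. 0.0ms @ 0 + 180.0ms (3/5)
2. 180.0ms @ 3/5 + 180.0ms (3/5)
3. 360.0ms @ 6/5 + 180.0ms (3/5)
4. 540.0ms @ 9/5 + 180.0ms (3/5)
5. 720.0ms @ 12/5 + 180.0ms (3/5)
6. 900.0ms @ 3 + 450.0ms (3/2)
7. 1350.0ms @ 9/2 + 225.0ms (3/4)
8. 1575.0ms @ 21/4 + 225.0ms (3/4)
9. 1800.0ms @ 6 + 225.0ms (3/4)
10. 2025.0ms @ 27/4 + 450.0ms (3/2)
11. 2475.0ms @ 33/4 + 225.0ms (3/4)

note 11 onset = 33/4b = 2475.0ms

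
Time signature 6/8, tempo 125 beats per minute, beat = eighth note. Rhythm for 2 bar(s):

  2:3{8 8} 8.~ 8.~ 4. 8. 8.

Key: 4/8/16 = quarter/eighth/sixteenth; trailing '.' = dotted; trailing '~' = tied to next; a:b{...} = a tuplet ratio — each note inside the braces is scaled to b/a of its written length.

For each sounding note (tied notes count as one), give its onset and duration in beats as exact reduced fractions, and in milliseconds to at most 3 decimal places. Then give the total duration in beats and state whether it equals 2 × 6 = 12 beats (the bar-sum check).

1) 0.0ms=0b +720.0ms=3/2b
2) 720.0ms=3/2b +720.0ms=3/2b
3) 1440.0ms=3b +2880.0ms=6b
4) 4320.0ms=9b +720.0ms=3/2b
5) 5040.0ms=21/2b +720.0ms=3/2b
Σ=12b of 12 (125bpm 6/8) — PASS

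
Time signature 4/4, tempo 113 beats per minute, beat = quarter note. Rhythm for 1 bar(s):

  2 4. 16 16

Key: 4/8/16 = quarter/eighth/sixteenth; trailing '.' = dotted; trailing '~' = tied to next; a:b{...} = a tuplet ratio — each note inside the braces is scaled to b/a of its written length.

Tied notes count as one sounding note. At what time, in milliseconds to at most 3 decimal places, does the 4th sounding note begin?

note 4 onset = 15/4b = 1991.15ms

1. 0.0ms @ 0 + 1061.947ms (2)
2. 1061.947ms @ 2 + 796.46ms (3/2)
3. 1858.407ms @ 7/2 + 132.743ms (1/4)
4. 1991.15ms @ 15/4 + 132.743ms (1/4)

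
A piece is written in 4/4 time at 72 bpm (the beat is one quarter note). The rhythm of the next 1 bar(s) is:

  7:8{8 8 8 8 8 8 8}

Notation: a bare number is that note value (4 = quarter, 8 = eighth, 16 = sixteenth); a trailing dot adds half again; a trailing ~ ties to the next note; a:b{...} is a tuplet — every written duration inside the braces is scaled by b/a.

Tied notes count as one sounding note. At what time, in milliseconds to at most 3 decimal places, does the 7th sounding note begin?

1. 0.0ms @ 0 + 476.19ms (4/7)
2. 476.19ms @ 4/7 + 476.19ms (4/7)
3. 952.381ms @ 8/7 + 476.19ms (4/7)
4. 1428.571ms @ 12/7 + 476.19ms (4/7)
5. 1904.762ms @ 16/7 + 476.19ms (4/7)
6. 2380.952ms @ 20/7 + 476.19ms (4/7)
7. 2857.143ms @ 24/7 + 476.19ms (4/7)

note 7 onset = 24/7b = 2857.143ms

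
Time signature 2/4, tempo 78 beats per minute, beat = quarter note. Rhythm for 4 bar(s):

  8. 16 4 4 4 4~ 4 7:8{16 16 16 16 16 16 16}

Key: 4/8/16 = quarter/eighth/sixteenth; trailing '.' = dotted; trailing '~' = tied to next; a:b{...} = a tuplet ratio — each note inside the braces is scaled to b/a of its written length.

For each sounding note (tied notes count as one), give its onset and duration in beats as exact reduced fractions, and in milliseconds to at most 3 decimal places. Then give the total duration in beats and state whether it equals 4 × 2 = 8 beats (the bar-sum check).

1) 0.0ms=0b +576.923ms=3/4b
2) 576.923ms=3/4b +192.308ms=1/4b
3) 769.231ms=1b +769.231ms=1b
4) 1538.462ms=2b +769.231ms=1b
5) 2307.692ms=3b +769.231ms=1b
6) 3076.923ms=4b +1538.462ms=2b
7) 4615.385ms=6b +219.78ms=2/7b
8) 4835.165ms=44/7b +219.78ms=2/7b
9) 5054.945ms=46/7b +219.78ms=2/7b
10) 5274.725ms=48/7b +219.78ms=2/7b
11) 5494.505ms=50/7b +219.78ms=2/7b
12) 5714.286ms=52/7b +219.78ms=2/7b
13) 5934.066ms=54/7b +219.78ms=2/7b
Σ=8b of 8 (78bpm 2/4) — PASS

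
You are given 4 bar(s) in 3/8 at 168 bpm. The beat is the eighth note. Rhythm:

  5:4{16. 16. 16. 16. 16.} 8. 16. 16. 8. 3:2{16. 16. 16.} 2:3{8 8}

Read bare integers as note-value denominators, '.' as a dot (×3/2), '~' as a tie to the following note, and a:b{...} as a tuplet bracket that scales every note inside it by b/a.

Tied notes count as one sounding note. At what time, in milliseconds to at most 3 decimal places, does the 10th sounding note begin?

1. 0.0ms @ 0 + 214.286ms (3/5)
2. 214.286ms @ 3/5 + 214.286ms (3/5)
3. 428.571ms @ 6/5 + 214.286ms (3/5)
4. 642.857ms @ 9/5 + 214.286ms (3/5)
5. 857.143ms @ 12/5 + 214.286ms (3/5)
6. 1071.429ms @ 3 + 535.714ms (3/2)
7. 1607.143ms @ 9/2 + 267.857ms (3/4)
8. 1875.0ms @ 21/4 + 267.857ms (3/4)
9. 2142.857ms @ 6 + 535.714ms (3/2)
10. 2678.571ms @ 15/2 + 178.571ms (1/2)
11. 2857.143ms @ 8 + 178.571ms (1/2)
12. 3035.714ms @ 17/2 + 178.571ms (1/2)
13. 3214.286ms @ 9 + 535.714ms (3/2)
14. 3750.0ms @ 21/2 + 535.714ms (3/2)

note 10 onset = 15/2b = 2678.571ms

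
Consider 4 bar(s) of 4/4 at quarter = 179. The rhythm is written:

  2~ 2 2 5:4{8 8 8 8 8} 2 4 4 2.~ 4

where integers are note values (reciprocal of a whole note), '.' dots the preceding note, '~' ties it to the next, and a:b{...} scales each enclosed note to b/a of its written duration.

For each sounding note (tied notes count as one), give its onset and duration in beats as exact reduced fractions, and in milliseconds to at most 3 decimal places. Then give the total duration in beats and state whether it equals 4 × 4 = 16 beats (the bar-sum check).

1) 0.0ms=0b +1340.782ms=4b
2) 1340.782ms=4b +670.391ms=2b
3) 2011.173ms=6b +134.078ms=2/5b
4) 2145.251ms=32/5b +134.078ms=2/5b
5) 2279.33ms=34/5b +134.078ms=2/5b
6) 2413.408ms=36/5b +134.078ms=2/5b
7) 2547.486ms=38/5b +134.078ms=2/5b
8) 2681.564ms=8b +670.391ms=2b
9) 3351.955ms=10b +335.196ms=1b
10) 3687.151ms=11b +335.196ms=1b
11) 4022.346ms=12b +1340.782ms=4b
Σ=16b of 16 (179bpm 4/4) — PASS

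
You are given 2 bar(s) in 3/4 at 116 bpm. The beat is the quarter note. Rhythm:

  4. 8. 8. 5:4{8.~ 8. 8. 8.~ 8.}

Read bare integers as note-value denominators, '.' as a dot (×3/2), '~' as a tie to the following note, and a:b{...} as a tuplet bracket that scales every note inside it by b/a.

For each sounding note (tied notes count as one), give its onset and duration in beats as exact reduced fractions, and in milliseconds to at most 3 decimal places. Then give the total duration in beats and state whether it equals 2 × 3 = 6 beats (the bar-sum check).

1) 0.0ms=0b +775.862ms=3/2b
2) 775.862ms=3/2b +387.931ms=3/4b
3) 1163.793ms=9/4b +387.931ms=3/4b
4) 1551.724ms=3b +620.69ms=6/5b
5) 2172.414ms=21/5b +310.345ms=3/5b
6) 2482.759ms=24/5b +620.69ms=6/5b
Σ=6b of 6 (116bpm 3/4) — PASS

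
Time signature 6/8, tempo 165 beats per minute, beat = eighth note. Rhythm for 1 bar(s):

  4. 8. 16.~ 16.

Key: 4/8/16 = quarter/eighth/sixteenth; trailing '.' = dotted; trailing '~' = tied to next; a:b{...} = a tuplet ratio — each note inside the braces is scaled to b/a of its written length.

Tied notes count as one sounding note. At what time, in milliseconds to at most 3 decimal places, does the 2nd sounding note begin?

1. 0.0ms @ 0 + 1090.909ms (3)
2. 1090.909ms @ 3 + 545.455ms (3/2)
3. 1636.364ms @ 9/2 + 545.455ms (3/2)

note 2 onset = 3b = 1090.909ms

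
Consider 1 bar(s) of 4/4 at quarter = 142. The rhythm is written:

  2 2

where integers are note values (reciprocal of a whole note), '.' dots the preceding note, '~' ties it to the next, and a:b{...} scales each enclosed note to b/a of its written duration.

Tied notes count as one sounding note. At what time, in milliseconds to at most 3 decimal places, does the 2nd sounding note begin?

note 2 onset = 2b = 845.07ms

1. 0.0ms @ 0 + 845.07ms (2)
2. 845.07ms @ 2 + 845.07ms (2)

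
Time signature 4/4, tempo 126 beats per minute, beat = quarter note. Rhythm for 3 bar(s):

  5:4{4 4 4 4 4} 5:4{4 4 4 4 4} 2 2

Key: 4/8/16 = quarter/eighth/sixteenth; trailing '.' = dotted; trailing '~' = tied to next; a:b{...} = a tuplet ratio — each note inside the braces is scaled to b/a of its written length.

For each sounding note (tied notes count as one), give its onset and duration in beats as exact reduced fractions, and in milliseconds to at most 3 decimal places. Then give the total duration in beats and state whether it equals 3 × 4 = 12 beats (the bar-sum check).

1) 0.0ms=0b +380.952ms=4/5b
2) 380.952ms=4/5b +380.952ms=4/5b
3) 761.905ms=8/5b +380.952ms=4/5b
4) 1142.857ms=12/5b +380.952ms=4/5b
5) 1523.81ms=16/5b +380.952ms=4/5b
6) 1904.762ms=4b +380.952ms=4/5b
7) 2285.714ms=24/5b +380.952ms=4/5b
8) 2666.667ms=28/5b +380.952ms=4/5b
9) 3047.619ms=32/5b +380.952ms=4/5b
10) 3428.571ms=36/5b +380.952ms=4/5b
11) 3809.524ms=8b +952.381ms=2b
12) 4761.905ms=10b +952.381ms=2b
Σ=12b of 12 (126bpm 4/4) — PASS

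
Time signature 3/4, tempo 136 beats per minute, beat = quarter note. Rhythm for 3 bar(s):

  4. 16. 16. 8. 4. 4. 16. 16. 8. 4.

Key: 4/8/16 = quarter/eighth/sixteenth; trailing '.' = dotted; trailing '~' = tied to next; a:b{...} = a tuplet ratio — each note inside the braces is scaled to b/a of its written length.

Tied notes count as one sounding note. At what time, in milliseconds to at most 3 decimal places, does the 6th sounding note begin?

note 6 onset = 9/2b = 1985.294ms

1. 0.0ms @ 0 + 661.765ms (3/2)
2. 661.765ms @ 3/2 + 165.441ms (3/8)
3. 827.206ms @ 15/8 + 165.441ms (3/8)
4. 992.647ms @ 9/4 + 330.882ms (3/4)
5. 1323.529ms @ 3 + 661.765ms (3/2)
6. 1985.294ms @ 9/2 + 661.765ms (3/2)
7. 2647.059ms @ 6 + 165.441ms (3/8)
8. 2812.5ms @ 51/8 + 165.441ms (3/8)
9. 2977.941ms @ 27/4 + 330.882ms (3/4)
10. 3308.824ms @ 15/2 + 661.765ms (3/2)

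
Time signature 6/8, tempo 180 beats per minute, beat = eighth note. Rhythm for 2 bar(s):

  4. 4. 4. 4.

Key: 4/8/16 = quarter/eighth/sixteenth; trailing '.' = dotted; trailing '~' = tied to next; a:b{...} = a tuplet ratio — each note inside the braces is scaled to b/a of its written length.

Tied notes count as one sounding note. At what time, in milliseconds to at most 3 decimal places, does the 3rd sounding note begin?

note 3 onset = 6b = 2000.0ms

1. 0.0ms @ 0 + 1000.0ms (3)
2. 1000.0ms @ 3 + 1000.0ms (3)
3. 2000.0ms @ 6 + 1000.0ms (3)
4. 3000.0ms @ 9 + 1000.0ms (3)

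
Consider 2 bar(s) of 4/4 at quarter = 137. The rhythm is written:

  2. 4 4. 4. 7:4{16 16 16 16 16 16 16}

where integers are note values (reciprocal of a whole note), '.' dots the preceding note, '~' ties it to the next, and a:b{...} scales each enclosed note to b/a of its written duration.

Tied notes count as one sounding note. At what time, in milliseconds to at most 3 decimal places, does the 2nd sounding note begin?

1. 0.0ms @ 0 + 1313.869ms (3)
2. 1313.869ms @ 3 + 437.956ms (1)
3. 1751.825ms @ 4 + 656.934ms (3/2)
4. 2408.759ms @ 11/2 + 656.934ms (3/2)
5. 3065.693ms @ 7 + 62.565ms (1/7)
6. 3128.259ms @ 50/7 + 62.565ms (1/7)
7. 3190.824ms @ 51/7 + 62.565ms (1/7)
8. 3253.389ms @ 52/7 + 62.565ms (1/7)
9. 3315.954ms @ 53/7 + 62.565ms (1/7)
10. 3378.519ms @ 54/7 + 62.565ms (1/7)
11. 3441.084ms @ 55/7 + 62.565ms (1/7)

note 2 onset = 3b = 1313.869ms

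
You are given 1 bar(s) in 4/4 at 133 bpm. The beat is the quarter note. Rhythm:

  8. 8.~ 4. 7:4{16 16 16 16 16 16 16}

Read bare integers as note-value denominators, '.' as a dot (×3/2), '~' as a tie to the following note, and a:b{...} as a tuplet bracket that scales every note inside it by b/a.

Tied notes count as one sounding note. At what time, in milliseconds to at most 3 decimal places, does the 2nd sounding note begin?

1. 0.0ms @ 0 + 338.346ms (3/4)
2. 338.346ms @ 3/4 + 1015.038ms (9/4)
3. 1353.383ms @ 3 + 64.447ms (1/7)
4. 1417.83ms @ 22/7 + 64.447ms (1/7)
5. 1482.277ms @ 23/7 + 64.447ms (1/7)
6. 1546.724ms @ 24/7 + 64.447ms (1/7)
7. 1611.171ms @ 25/7 + 64.447ms (1/7)
8. 1675.618ms @ 26/7 + 64.447ms (1/7)
9. 1740.064ms @ 27/7 + 64.447ms (1/7)

note 2 onset = 3/4b = 338.346ms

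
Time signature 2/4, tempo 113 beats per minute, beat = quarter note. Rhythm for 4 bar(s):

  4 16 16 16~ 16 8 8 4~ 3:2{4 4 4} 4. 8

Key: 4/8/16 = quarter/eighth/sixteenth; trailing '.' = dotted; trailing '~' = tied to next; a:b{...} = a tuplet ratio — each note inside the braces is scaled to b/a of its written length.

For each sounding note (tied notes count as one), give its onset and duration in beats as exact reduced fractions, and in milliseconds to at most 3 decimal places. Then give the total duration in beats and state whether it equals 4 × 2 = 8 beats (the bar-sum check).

1) 0.0ms=0b +530.973ms=1b
2) 530.973ms=1b +132.743ms=1/4b
3) 663.717ms=5/4b +132.743ms=1/4b
4) 796.46ms=3/2b +265.487ms=1/2b
5) 1061.947ms=2b +265.487ms=1/2b
6) 1327.434ms=5/2b +265.487ms=1/2b
7) 1592.92ms=3b +884.956ms=5/3b
8) 2477.876ms=14/3b +353.982ms=2/3b
9) 2831.858ms=16/3b +353.982ms=2/3b
10) 3185.841ms=6b +796.46ms=3/2b
11) 3982.301ms=15/2b +265.487ms=1/2b
Σ=8b of 8 (113bpm 2/4) — PASS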